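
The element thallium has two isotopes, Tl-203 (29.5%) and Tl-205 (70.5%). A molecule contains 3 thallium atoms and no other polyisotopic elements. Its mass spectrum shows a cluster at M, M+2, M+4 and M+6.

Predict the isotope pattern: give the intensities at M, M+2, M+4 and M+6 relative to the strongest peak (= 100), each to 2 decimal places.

5.84 : 41.84 : 100.00 : 79.66

The 3 Tl atoms are independent, so intensities follow the terms of (0.295 + 0.705)^3.
P(M) = 0.295^3 = 0.025672
P(M+2) = 3 × 0.295^2 × 0.705^1 = 0.184058
P(M+4) = 3 × 0.295^1 × 0.705^2 = 0.439867
P(M+6) = 0.705^3 = 0.350403
The M+4 peak is largest (0.439867); scaling to 100 gives 5.84 : 41.84 : 100.00 : 79.66.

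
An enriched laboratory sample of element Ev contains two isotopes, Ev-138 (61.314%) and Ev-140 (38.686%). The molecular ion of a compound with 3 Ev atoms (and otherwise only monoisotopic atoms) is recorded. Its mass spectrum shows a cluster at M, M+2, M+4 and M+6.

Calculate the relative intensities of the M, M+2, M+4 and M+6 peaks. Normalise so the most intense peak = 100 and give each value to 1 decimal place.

52.8 : 100.0 : 63.1 : 13.3

Expanding (0.61314 + 0.38686)^3:
P(M) = 0.61314^3 = 0.230504
P(M+2) = 3 × 0.61314^2 × 0.38686^1 = 0.436309
P(M+4) = 3 × 0.61314^1 × 0.38686^2 = 0.275289
P(M+6) = 0.38686^3 = 0.057898
The M+2 peak is largest (0.436309); scaling to 100 gives 52.8 : 100.0 : 63.1 : 13.3.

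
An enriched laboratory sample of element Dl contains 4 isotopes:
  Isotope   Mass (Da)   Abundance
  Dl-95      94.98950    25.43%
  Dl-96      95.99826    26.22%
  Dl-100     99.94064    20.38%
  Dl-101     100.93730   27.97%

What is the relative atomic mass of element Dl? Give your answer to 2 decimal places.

97.93 Da

Average mass = Σ (abundance × isotope mass) = 0.2543 × 94.98950 + 0.2622 × 95.99826 + 0.2038 × 99.94064 + 0.2797 × 100.93730
= 24.155830 + 25.170744 + 20.367902 + 28.232163 = 97.926639 Da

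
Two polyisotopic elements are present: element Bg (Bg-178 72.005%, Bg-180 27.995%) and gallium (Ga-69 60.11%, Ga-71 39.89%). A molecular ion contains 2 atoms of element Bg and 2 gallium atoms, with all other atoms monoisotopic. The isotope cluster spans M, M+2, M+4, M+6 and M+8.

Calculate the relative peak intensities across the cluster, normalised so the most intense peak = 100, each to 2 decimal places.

Element Bg pattern (n=2): 0.518472 : 0.403156 : 0.078372
Gallium pattern (n=2): 0.36132121 : 0.47955758 : 0.15912121
Convolve the two distributions (both contribute in 2-u steps):
  M: 0.518472×0.36132121 = 0.187335
  M+2: 0.518472×0.47955758 + 0.403156×0.36132121 = 0.394306
  M+4: 0.518472×0.15912121 + 0.403156×0.47955758 + 0.078372×0.36132121 = 0.304154
  M+6: 0.403156×0.15912121 + 0.078372×0.47955758 = 0.101735
  M+8: 0.078372×0.15912121 = 0.012471
Scale to base peak (0.394306) = 100: 47.51 : 100.00 : 77.14 : 25.80 : 3.16

47.51 : 100.00 : 77.14 : 25.80 : 3.16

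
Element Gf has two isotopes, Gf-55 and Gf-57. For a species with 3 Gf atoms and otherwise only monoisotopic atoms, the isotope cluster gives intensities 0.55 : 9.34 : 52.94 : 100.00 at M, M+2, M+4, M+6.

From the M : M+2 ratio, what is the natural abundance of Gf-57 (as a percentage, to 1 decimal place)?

85.0%

Let p = fractional abundance of Gf-55. I(M+2)/I(M) = [C(3,1)·p^2·(1−p)] / p^3 = 3·(1−p)/p = 9.34/0.55 = 16.9818
(1−p)/p = 16.9818/3 = 5.6606  ⇒  p = 1/(1 + 5.6606) = 0.1501
Gf-55: 15.0%, Gf-57: 85.0%.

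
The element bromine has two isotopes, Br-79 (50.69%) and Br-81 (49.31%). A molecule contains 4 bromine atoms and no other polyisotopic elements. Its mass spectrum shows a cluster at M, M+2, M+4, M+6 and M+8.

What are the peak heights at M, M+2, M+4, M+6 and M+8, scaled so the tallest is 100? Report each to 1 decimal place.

Expanding (0.5069 + 0.4931)^4:
P(M) = 0.5069^4 = 0.066022
P(M+2) = 4 × 0.5069^3 × 0.4931^1 = 0.256899
P(M+4) = 6 × 0.5069^2 × 0.4931^2 = 0.374857
P(M+6) = 4 × 0.5069^1 × 0.4931^3 = 0.243101
P(M+8) = 0.4931^4 = 0.059121
The M+4 peak is largest (0.374857); scaling to 100 gives 17.6 : 68.5 : 100.0 : 64.9 : 15.8.

17.6 : 68.5 : 100.0 : 64.9 : 15.8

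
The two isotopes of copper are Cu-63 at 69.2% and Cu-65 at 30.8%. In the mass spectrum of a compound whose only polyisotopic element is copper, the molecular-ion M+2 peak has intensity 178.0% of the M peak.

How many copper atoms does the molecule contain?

4

For n independent Cu atoms, I(M+2)/I(M) = n · (abundance Cu-65) / (abundance Cu-63) = n · 0.308/0.692.
n = 1.780 × 0.692/0.308 = 4.00 ≈ 4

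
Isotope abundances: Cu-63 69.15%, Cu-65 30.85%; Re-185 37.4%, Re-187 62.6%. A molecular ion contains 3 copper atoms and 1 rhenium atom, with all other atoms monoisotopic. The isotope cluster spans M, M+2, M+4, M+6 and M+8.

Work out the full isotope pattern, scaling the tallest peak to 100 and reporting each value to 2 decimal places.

33.20 : 100.00 : 94.19 : 36.13 : 4.93

Copper pattern (n=3): 0.33065611 : 0.44254842 : 0.19743483 : 0.02936064
Rhenium pattern (n=1): 0.3740 : 0.6260
Convolve the two distributions (both contribute in 2-u steps):
  M: 0.33065611×0.3740 = 0.123665
  M+2: 0.33065611×0.6260 + 0.44254842×0.3740 = 0.372504
  M+4: 0.44254842×0.6260 + 0.19743483×0.3740 = 0.350876
  M+6: 0.19743483×0.6260 + 0.02936064×0.3740 = 0.134575
  M+8: 0.02936064×0.6260 = 0.018380
Scale to base peak (0.372504) = 100: 33.20 : 100.00 : 94.19 : 36.13 : 4.93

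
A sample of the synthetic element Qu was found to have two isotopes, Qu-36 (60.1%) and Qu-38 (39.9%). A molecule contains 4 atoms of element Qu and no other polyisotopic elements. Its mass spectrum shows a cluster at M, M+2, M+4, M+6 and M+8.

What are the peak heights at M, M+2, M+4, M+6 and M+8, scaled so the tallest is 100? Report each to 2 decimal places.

37.66 : 100.00 : 99.58 : 44.08 : 7.32

Expanding (0.601 + 0.399)^4:
P(M) = 0.601^4 = 0.130466
P(M+2) = 4 × 0.601^3 × 0.399^1 = 0.346463
P(M+4) = 6 × 0.601^2 × 0.399^2 = 0.345021
P(M+6) = 4 × 0.601^1 × 0.399^3 = 0.152705
P(M+8) = 0.399^4 = 0.025345
The M+2 peak is largest (0.346463); scaling to 100 gives 37.66 : 100.00 : 99.58 : 44.08 : 7.32.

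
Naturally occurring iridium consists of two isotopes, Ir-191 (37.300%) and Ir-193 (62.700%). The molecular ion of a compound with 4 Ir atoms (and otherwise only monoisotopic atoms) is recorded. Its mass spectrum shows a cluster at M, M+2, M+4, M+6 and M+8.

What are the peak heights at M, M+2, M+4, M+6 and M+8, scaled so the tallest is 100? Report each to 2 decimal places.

5.26 : 35.39 : 89.23 : 100.00 : 42.02

The 4 Ir atoms are independent, so intensities follow the terms of (0.37300 + 0.62700)^4.
P(M) = 0.37300^4 = 0.019357
P(M+2) = 4 × 0.37300^3 × 0.62700^1 = 0.130153
P(M+4) = 6 × 0.37300^2 × 0.62700^2 = 0.328174
P(M+6) = 4 × 0.37300^1 × 0.62700^3 = 0.367766
P(M+8) = 0.62700^4 = 0.154550
The M+6 peak is largest (0.367766); scaling to 100 gives 5.26 : 35.39 : 89.23 : 100.00 : 42.02.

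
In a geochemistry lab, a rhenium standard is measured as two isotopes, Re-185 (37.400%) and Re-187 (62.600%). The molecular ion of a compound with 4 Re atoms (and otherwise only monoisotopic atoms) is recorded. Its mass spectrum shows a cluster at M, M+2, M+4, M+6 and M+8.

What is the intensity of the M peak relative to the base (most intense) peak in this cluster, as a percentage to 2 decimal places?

5.33%

(0.37400 + 0.62600)^4 gives M 0.0196, M+2 0.1310, M+4 0.3289, M+6 0.3670, M+8 0.1536; the largest is M+6.
P(M+6) = C(4,3) × 0.37400^1 × 0.62600^3 = 4 × 0.3740 × 0.24531438 = 0.366990 (base)
P(M) = C(4,0) × 0.37400^4 × 0.62600^0 = 1 × 0.0195653 × 1.0000 = 0.019565
Relative intensity = 0.019565 / 0.366990 × 100 = 5.33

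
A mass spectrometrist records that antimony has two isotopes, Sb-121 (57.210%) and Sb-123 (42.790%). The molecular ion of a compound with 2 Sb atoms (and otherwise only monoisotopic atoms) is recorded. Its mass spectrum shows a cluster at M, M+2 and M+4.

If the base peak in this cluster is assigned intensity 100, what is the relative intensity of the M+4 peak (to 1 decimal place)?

37.4

(0.57210 + 0.42790)^2 gives M 0.3273, M+2 0.4896, M+4 0.1831; the largest is M+2.
P(M+2) = C(2,1) × 0.57210^1 × 0.42790^1 = 2 × 0.5721 × 0.4279 = 0.489603 (base)
P(M+4) = C(2,2) × 0.57210^0 × 0.42790^2 = 1 × 1.0000 × 0.18309841 = 0.183098
Relative intensity = 0.183098 / 0.489603 × 100 = 37.4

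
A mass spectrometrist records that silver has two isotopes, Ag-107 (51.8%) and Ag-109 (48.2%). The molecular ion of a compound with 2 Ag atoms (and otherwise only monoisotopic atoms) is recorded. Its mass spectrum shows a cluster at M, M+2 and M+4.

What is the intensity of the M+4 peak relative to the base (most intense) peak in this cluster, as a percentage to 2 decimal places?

46.53%

(0.518 + 0.482)^2 gives M 0.2683, M+2 0.4994, M+4 0.2323; the largest is M+2.
P(M+2) = C(2,1) × 0.518^1 × 0.482^1 = 2 × 0.5180 × 0.4820 = 0.499352 (base)
P(M+4) = C(2,2) × 0.518^0 × 0.482^2 = 1 × 1.0000 × 0.232324 = 0.232324
Relative intensity = 0.232324 / 0.499352 × 100 = 46.53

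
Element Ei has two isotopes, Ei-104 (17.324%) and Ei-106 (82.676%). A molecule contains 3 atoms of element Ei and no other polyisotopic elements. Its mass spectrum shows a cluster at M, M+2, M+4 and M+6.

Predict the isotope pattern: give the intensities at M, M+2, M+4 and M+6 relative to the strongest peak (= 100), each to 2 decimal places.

Expanding (0.17324 + 0.82676)^3:
P(M) = 0.17324^3 = 0.005199
P(M+2) = 3 × 0.17324^2 × 0.82676^1 = 0.074438
P(M+4) = 3 × 0.17324^1 × 0.82676^2 = 0.355245
P(M+6) = 0.82676^3 = 0.565117
The M+6 peak is largest (0.565117); scaling to 100 gives 0.92 : 13.17 : 62.86 : 100.00.

0.92 : 13.17 : 62.86 : 100.00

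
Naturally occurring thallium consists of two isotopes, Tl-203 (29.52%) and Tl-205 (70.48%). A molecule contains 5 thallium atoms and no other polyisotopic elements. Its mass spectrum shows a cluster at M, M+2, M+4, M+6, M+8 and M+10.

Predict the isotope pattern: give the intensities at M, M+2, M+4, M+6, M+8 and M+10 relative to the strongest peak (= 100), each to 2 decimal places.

0.62 : 7.35 : 35.09 : 83.77 : 100.00 : 47.75

Expanding (0.2952 + 0.7048)^5:
P(M) = 0.2952^5 = 0.002242
P(M+2) = 5 × 0.2952^4 × 0.7048^1 = 0.026761
P(M+4) = 10 × 0.2952^3 × 0.7048^2 = 0.127785
P(M+6) = 10 × 0.2952^2 × 0.7048^3 = 0.305092
P(M+8) = 5 × 0.2952^1 × 0.7048^4 = 0.364208
P(M+10) = 0.7048^5 = 0.173912
The M+8 peak is largest (0.364208); scaling to 100 gives 0.62 : 7.35 : 35.09 : 83.77 : 100.00 : 47.75.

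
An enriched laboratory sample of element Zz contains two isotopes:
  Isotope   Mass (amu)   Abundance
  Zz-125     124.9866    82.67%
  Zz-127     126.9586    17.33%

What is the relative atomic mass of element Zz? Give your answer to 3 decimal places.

125.328 amu

The abundance-weighted mean is 0.8267 × 124.9866 + 0.1733 × 126.9586
= 103.32642 + 22.00193 = 125.32835 amu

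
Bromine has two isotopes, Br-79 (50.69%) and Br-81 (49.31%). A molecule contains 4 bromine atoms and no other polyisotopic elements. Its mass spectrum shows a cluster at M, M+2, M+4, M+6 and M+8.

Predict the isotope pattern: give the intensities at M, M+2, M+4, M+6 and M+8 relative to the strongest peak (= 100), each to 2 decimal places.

The 4 Br atoms are independent, so intensities follow the terms of (0.5069 + 0.4931)^4.
P(M) = 0.5069^4 = 0.066022
P(M+2) = 4 × 0.5069^3 × 0.4931^1 = 0.256899
P(M+4) = 6 × 0.5069^2 × 0.4931^2 = 0.374857
P(M+6) = 4 × 0.5069^1 × 0.4931^3 = 0.243101
P(M+8) = 0.4931^4 = 0.059121
The M+4 peak is largest (0.374857); scaling to 100 gives 17.61 : 68.53 : 100.00 : 64.85 : 15.77.

17.61 : 68.53 : 100.00 : 64.85 : 15.77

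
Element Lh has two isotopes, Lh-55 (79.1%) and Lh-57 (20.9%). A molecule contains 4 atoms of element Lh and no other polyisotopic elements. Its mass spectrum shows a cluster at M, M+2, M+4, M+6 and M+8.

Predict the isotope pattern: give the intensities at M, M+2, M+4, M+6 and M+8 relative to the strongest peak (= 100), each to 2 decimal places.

Each Lh atom is independently Lh-55 (p = 0.791) or Lh-57 (q = 0.209); the cluster is the binomial expansion (p + q)^4.
P(M) = 0.791^4 = 0.391477
P(M+2) = 4 × 0.791^3 × 0.209^1 = 0.413748
P(M+4) = 6 × 0.791^2 × 0.209^2 = 0.163982
P(M+6) = 4 × 0.791^1 × 0.209^3 = 0.028885
P(M+8) = 0.209^4 = 0.001908
The M+2 peak is largest (0.413748); scaling to 100 gives 94.62 : 100.00 : 39.63 : 6.98 : 0.46.

94.62 : 100.00 : 39.63 : 6.98 : 0.46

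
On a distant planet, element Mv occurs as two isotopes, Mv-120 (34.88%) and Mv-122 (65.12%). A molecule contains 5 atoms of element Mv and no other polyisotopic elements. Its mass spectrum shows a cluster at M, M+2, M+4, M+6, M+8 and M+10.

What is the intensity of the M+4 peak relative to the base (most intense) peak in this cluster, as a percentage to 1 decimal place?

Term probabilities: M 0.0052, M+2 0.0482, M+4 0.1800, M+6 0.3360, M+8 0.3136, M+10 0.1171. Base peak = M+6.
P(M+6) = C(5,3) × 0.3488^2 × 0.6512^3 = 10 × 0.12166144 × 0.27614881 = 0.335967 (base)
P(M+4) = C(5,2) × 0.3488^3 × 0.6512^2 = 10 × 0.04243551 × 0.42406144 = 0.179953
Relative intensity = 0.179953 / 0.335967 × 100 = 53.6

53.6%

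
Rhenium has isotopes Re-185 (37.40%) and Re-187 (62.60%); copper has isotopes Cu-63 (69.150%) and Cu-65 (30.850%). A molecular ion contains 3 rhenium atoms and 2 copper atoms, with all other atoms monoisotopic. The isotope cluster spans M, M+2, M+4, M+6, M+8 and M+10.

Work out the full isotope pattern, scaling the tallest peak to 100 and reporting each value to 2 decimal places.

7.58 : 44.84 : 99.21 : 100.00 : 44.41 : 7.08

Rhenium pattern (n=3): 0.05231362 : 0.26268713 : 0.43968487 : 0.24531438
Copper pattern (n=2): 0.47817225 : 0.4266555 : 0.09517225
Convolve the two distributions (both contribute in 2-u steps):
  M: 0.05231362×0.47817225 = 0.025015
  M+2: 0.05231362×0.4266555 + 0.26268713×0.47817225 = 0.147930
  M+4: 0.05231362×0.09517225 + 0.26268713×0.4266555 + 0.43968487×0.47817225 = 0.327301
  M+6: 0.26268713×0.09517225 + 0.43968487×0.4266555 + 0.24531438×0.47817225 = 0.329897
  M+8: 0.43968487×0.09517225 + 0.24531438×0.4266555 = 0.146511
  M+10: 0.24531438×0.09517225 = 0.023347
Scale to base peak (0.329897) = 100: 7.58 : 44.84 : 99.21 : 100.00 : 44.41 : 7.08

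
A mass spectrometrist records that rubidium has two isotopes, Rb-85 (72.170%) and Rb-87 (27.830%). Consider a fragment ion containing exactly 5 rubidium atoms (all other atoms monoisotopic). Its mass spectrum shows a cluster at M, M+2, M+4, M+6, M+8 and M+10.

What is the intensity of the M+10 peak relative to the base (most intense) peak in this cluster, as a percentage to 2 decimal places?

0.44%

Binomial terms of (0.72170 + 0.27830)^5: M 0.1958, M+2 0.3775, M+4 0.2911, M+6 0.1123, M+8 0.0216, M+10 0.0017 → M+2 is the base peak.
P(M+2) = C(5,1) × 0.72170^4 × 0.27830^1 = 5 × 0.27128565 × 0.2783 = 0.377494 (base)
P(M+10) = C(5,5) × 0.72170^0 × 0.27830^5 = 1 × 1.0000 × 0.00166942 = 0.001669
Relative intensity = 0.001669 / 0.377494 × 100 = 0.44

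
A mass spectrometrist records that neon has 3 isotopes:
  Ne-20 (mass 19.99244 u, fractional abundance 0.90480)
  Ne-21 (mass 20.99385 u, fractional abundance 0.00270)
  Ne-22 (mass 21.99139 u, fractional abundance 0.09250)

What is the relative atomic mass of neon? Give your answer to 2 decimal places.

Average mass = Σ (abundance × isotope mass) = 0.90480 × 19.99244 + 0.00270 × 20.99385 + 0.09250 × 21.99139
= 18.089160 + 0.056683 + 2.034204 = 20.180047 u

20.18 u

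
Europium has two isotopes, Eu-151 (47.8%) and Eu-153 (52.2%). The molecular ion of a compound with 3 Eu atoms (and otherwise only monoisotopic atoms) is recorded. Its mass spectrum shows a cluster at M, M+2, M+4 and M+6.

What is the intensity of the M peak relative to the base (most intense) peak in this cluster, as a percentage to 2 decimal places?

(0.478 + 0.522)^3 gives M 0.1092, M+2 0.3578, M+4 0.3907, M+6 0.1422; the largest is M+4.
P(M+4) = C(3,2) × 0.478^1 × 0.522^2 = 3 × 0.4780 × 0.272484 = 0.390742 (base)
P(M) = C(3,0) × 0.478^3 × 0.522^0 = 1 × 0.10921535 × 1.0000 = 0.109215
Relative intensity = 0.109215 / 0.390742 × 100 = 27.95

27.95%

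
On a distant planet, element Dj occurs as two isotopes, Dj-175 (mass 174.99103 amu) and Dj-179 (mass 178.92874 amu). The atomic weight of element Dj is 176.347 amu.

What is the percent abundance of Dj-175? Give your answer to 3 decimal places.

Let x be the fractional abundance of Dj-175; then Dj-179 has abundance 1 − x.
174.99103·x + 178.92874·(1 − x) = 176.347
(174.99103 − 178.92874)·x = 176.347 − 178.92874
x = -2.58174 / -3.93771 = 0.65565 → 65.565% Dj-175, 34.435% Dj-179.

65.565%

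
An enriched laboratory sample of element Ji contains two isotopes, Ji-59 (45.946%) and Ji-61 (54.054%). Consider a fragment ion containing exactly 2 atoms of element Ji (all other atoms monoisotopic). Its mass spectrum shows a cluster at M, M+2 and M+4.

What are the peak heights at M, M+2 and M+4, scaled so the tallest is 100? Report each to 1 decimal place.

42.5 : 100.0 : 58.8

Expanding (0.45946 + 0.54054)^2:
P(M) = 0.45946^2 = 0.211103
P(M+2) = 2 × 0.45946^1 × 0.54054^1 = 0.496713
P(M+4) = 0.54054^2 = 0.292183
The M+2 peak is largest (0.496713); scaling to 100 gives 42.5 : 100.0 : 58.8.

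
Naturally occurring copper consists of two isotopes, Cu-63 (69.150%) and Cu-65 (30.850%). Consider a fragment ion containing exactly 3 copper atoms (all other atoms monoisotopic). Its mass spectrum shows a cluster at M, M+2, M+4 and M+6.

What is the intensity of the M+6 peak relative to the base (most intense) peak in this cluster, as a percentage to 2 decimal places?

(0.69150 + 0.30850)^3 gives M 0.3307, M+2 0.4425, M+4 0.1974, M+6 0.0294; the largest is M+2.
P(M+2) = C(3,1) × 0.69150^2 × 0.30850^1 = 3 × 0.47817225 × 0.3085 = 0.442548 (base)
P(M+6) = C(3,3) × 0.69150^0 × 0.30850^3 = 1 × 1.0000 × 0.02936064 = 0.029361
Relative intensity = 0.029361 / 0.442548 × 100 = 6.63

6.63%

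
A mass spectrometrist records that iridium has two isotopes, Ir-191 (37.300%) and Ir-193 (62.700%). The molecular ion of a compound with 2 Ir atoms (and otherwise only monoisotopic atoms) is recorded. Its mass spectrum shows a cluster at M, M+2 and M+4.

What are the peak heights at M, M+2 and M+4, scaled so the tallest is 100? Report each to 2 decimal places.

29.74 : 100.00 : 84.05

Expanding (0.37300 + 0.62700)^2:
P(M) = 0.37300^2 = 0.139129
P(M+2) = 2 × 0.37300^1 × 0.62700^1 = 0.467742
P(M+4) = 0.62700^2 = 0.393129
The M+2 peak is largest (0.467742); scaling to 100 gives 29.74 : 100.00 : 84.05.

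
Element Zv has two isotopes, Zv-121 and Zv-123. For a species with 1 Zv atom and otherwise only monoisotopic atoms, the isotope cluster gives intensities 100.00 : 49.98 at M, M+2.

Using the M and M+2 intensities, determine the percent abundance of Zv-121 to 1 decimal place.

66.7%

If p is the fraction of Zv that is Zv-121, then I(M+2)/I(M) = [C(1,1)·p^0·(1−p)] / p^1 = 1·(1−p)/p = 49.98/100.00 = 0.4998
(1−p)/p = 0.4998/1 = 0.4998  ⇒  p = 1/(1 + 0.4998) = 0.6668
Zv-121: 66.7%, Zv-123: 33.3%.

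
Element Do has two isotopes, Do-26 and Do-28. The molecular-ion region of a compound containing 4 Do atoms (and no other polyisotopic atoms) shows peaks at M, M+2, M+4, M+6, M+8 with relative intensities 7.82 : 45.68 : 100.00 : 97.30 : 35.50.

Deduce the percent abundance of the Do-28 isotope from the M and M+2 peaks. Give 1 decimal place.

If p is the fraction of Do that is Do-26, then I(M+2)/I(M) = [C(4,1)·p^3·(1−p)] / p^4 = 4·(1−p)/p = 45.68/7.82 = 5.8414
(1−p)/p = 5.8414/4 = 1.4604  ⇒  p = 1/(1 + 1.4604) = 0.4064
Do-26: 40.6%, Do-28: 59.4%.

59.4%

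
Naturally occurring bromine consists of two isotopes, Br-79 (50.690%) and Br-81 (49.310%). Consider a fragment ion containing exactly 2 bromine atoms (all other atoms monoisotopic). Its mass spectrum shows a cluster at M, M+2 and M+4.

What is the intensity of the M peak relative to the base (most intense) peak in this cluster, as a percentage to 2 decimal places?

(0.50690 + 0.49310)^2 gives M 0.2569, M+2 0.4999, M+4 0.2431; the largest is M+2.
P(M+2) = C(2,1) × 0.50690^1 × 0.49310^1 = 2 × 0.5069 × 0.4931 = 0.499905 (base)
P(M) = C(2,0) × 0.50690^2 × 0.49310^0 = 1 × 0.25694761 × 1.0000 = 0.256948
Relative intensity = 0.256948 / 0.499905 × 100 = 51.40

51.40%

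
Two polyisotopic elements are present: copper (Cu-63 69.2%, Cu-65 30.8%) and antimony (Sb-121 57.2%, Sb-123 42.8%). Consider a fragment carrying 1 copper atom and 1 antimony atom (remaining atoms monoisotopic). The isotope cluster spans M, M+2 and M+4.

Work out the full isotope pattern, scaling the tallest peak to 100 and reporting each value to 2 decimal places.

Copper pattern (n=1): 0.6920 : 0.3080
Antimony pattern (n=1): 0.5720 : 0.4280
Convolve the two distributions (both contribute in 2-u steps):
  M: 0.6920×0.5720 = 0.395824
  M+2: 0.6920×0.4280 + 0.3080×0.5720 = 0.472352
  M+4: 0.3080×0.4280 = 0.131824
Scale to base peak (0.472352) = 100: 83.80 : 100.00 : 27.91

83.80 : 100.00 : 27.91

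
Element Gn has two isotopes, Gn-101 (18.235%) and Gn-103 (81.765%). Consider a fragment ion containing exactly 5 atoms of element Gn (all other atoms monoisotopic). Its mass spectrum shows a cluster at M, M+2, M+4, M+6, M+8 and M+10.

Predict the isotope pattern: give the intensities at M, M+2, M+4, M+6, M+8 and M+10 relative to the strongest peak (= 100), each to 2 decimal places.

The 5 Gn atoms are independent, so intensities follow the terms of (0.18235 + 0.81765)^5.
P(M) = 0.18235^5 = 0.000202
P(M+2) = 5 × 0.18235^4 × 0.81765^1 = 0.004520
P(M+4) = 10 × 0.18235^3 × 0.81765^2 = 0.040537
P(M+6) = 10 × 0.18235^2 × 0.81765^3 = 0.181767
P(M+8) = 5 × 0.18235^1 × 0.81765^4 = 0.407517
P(M+10) = 0.81765^5 = 0.365458
The M+8 peak is largest (0.407517); scaling to 100 gives 0.05 : 1.11 : 9.95 : 44.60 : 100.00 : 89.68.

0.05 : 1.11 : 9.95 : 44.60 : 100.00 : 89.68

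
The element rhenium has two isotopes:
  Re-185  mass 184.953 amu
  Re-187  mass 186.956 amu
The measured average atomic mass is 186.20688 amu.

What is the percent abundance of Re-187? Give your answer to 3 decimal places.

Writing the weighted mean with unknown fraction x of Re-185:
184.953·x + 186.956·(1 − x) = 186.20688
(184.953 − 186.956)·x = 186.20688 − 186.956
x = -0.74912 / -2.003 = 0.37400 → 37.400% Re-185, 62.600% Re-187.

62.600%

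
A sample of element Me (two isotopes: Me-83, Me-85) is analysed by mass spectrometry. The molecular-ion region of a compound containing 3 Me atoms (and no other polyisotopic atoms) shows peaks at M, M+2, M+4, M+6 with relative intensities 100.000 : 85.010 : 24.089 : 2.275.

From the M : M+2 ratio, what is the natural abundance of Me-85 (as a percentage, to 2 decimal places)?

22.08%

Write p for the Me-83 fraction. I(M+2)/I(M) = [C(3,1)·p^2·(1−p)] / p^3 = 3·(1−p)/p = 85.010/100.000 = 0.8501
(1−p)/p = 0.8501/3 = 0.2834  ⇒  p = 1/(1 + 0.2834) = 0.7792
Me-83: 77.92%, Me-85: 22.08%.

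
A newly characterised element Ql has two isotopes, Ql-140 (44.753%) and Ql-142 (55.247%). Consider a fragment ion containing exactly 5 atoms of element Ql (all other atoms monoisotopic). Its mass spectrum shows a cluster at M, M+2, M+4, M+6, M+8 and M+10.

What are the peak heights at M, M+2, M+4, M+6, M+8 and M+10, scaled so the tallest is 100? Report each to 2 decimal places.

5.32 : 32.81 : 81.01 : 100.00 : 61.72 : 15.24

Each Ql atom is independently Ql-140 (p = 0.44753) or Ql-142 (q = 0.55247); the cluster is the binomial expansion (p + q)^5.
P(M) = 0.44753^5 = 0.017952
P(M+2) = 5 × 0.44753^4 × 0.55247^1 = 0.110807
P(M+4) = 10 × 0.44753^3 × 0.55247^2 = 0.273580
P(M+6) = 10 × 0.44753^2 × 0.55247^3 = 0.337731
P(M+8) = 5 × 0.44753^1 × 0.55247^4 = 0.208462
P(M+10) = 0.55247^5 = 0.051469
The M+6 peak is largest (0.337731); scaling to 100 gives 5.32 : 32.81 : 81.01 : 100.00 : 61.72 : 15.24.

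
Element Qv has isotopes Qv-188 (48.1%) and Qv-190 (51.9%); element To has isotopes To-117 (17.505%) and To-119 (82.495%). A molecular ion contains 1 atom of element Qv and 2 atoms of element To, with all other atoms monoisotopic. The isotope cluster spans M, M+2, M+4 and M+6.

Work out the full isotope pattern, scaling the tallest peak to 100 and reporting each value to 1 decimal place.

Element Qv pattern (n=1): 0.4810 : 0.5190
Element To pattern (n=2): 0.0306425 : 0.288815 : 0.6805425
Convolve the two distributions (both contribute in 2-u steps):
  M: 0.4810×0.0306425 = 0.014739
  M+2: 0.4810×0.288815 + 0.5190×0.0306425 = 0.154823
  M+4: 0.4810×0.6805425 + 0.5190×0.288815 = 0.477236
  M+6: 0.5190×0.6805425 = 0.353202
Scale to base peak (0.477236) = 100: 3.1 : 32.4 : 100.0 : 74.0

3.1 : 32.4 : 100.0 : 74.0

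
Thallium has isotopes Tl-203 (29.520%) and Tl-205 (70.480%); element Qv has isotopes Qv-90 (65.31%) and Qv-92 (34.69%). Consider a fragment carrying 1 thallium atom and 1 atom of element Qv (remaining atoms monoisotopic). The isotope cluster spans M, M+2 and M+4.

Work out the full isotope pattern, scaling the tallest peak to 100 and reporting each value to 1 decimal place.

Thallium pattern (n=1): 0.2952 : 0.7048
Element Qv pattern (n=1): 0.6531 : 0.3469
Convolve the two distributions (both contribute in 2-u steps):
  M: 0.2952×0.6531 = 0.192795
  M+2: 0.2952×0.3469 + 0.7048×0.6531 = 0.562710
  M+4: 0.7048×0.3469 = 0.244495
Scale to base peak (0.562710) = 100: 34.3 : 100.0 : 43.4

34.3 : 100.0 : 43.4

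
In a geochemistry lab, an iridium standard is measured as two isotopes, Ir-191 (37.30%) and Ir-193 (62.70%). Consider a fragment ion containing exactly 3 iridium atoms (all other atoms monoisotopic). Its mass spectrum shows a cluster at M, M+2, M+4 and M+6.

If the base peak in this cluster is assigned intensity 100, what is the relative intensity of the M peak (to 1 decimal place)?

(0.3730 + 0.6270)^3 gives M 0.0519, M+2 0.2617, M+4 0.4399, M+6 0.2465; the largest is M+4.
P(M+4) = C(3,2) × 0.3730^1 × 0.6270^2 = 3 × 0.3730 × 0.393129 = 0.439911 (base)
P(M) = C(3,0) × 0.3730^3 × 0.6270^0 = 1 × 0.05189512 × 1.0000 = 0.051895
Relative intensity = 0.051895 / 0.439911 × 100 = 11.8

11.8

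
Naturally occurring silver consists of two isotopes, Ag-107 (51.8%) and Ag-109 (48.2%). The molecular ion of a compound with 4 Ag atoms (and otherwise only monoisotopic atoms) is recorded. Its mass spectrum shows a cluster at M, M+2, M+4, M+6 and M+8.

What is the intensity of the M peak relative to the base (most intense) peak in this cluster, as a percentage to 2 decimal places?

19.25%

Binomial terms of (0.518 + 0.482)^4: M 0.0720, M+2 0.2680, M+4 0.3740, M+6 0.2320, M+8 0.0540 → M+4 is the base peak.
P(M+4) = C(4,2) × 0.518^2 × 0.482^2 = 6 × 0.268324 × 0.232324 = 0.374029 (base)
P(M) = C(4,0) × 0.518^4 × 0.482^0 = 1 × 0.07199777 × 1.0000 = 0.071998
Relative intensity = 0.071998 / 0.374029 × 100 = 19.25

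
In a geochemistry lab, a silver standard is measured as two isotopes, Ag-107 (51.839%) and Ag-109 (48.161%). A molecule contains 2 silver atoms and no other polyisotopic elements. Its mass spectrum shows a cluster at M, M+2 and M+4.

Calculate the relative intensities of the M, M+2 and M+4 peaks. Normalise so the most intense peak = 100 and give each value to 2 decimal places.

53.82 : 100.00 : 46.45

Each Ag atom is independently Ag-107 (p = 0.51839) or Ag-109 (q = 0.48161); the cluster is the binomial expansion (p + q)^2.
P(M) = 0.51839^2 = 0.268728
P(M+2) = 2 × 0.51839^1 × 0.48161^1 = 0.499324
P(M+4) = 0.48161^2 = 0.231948
The M+2 peak is largest (0.499324); scaling to 100 gives 53.82 : 100.00 : 46.45.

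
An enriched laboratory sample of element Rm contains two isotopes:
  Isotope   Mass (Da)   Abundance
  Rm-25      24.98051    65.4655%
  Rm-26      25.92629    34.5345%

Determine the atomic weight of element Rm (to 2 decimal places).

The abundance-weighted mean is 0.654655 × 24.98051 + 0.345345 × 25.92629
= 16.353616 + 8.953515 = 25.307131 Da

25.31 Da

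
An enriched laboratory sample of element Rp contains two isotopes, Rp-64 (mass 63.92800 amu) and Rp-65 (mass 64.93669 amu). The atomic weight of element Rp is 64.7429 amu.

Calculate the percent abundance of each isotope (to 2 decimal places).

Rp-64: 19.21%, Rp-65: 80.79%

Writing the weighted mean with unknown fraction x of Rp-64:
63.92800·x + 64.93669·(1 − x) = 64.7429
(63.92800 − 64.93669)·x = 64.7429 − 64.93669
x = -0.19379 / -1.00869 = 0.19212 → 19.21% Rp-64, 80.79% Rp-65.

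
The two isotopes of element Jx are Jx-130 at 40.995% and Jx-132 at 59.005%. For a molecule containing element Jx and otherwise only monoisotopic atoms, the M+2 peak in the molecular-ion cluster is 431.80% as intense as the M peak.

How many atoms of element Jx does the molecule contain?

For n independent Jx atoms, I(M+2)/I(M) = n · (abundance Jx-132) / (abundance Jx-130) = n · 0.59005/0.40995.
n = 4.3180 × 0.40995/0.59005 = 3.00 ≈ 3

3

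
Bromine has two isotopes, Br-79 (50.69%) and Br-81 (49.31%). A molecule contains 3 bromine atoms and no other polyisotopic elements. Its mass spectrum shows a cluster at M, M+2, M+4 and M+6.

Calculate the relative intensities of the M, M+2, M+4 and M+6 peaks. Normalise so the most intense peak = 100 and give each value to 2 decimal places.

34.27 : 100.00 : 97.28 : 31.54

Each Br atom is independently Br-79 (p = 0.5069) or Br-81 (q = 0.4931); the cluster is the binomial expansion (p + q)^3.
P(M) = 0.5069^3 = 0.130247
P(M+2) = 3 × 0.5069^2 × 0.4931^1 = 0.380103
P(M+4) = 3 × 0.5069^1 × 0.4931^2 = 0.369755
P(M+6) = 0.4931^3 = 0.119896
The M+2 peak is largest (0.380103); scaling to 100 gives 34.27 : 100.00 : 97.28 : 31.54.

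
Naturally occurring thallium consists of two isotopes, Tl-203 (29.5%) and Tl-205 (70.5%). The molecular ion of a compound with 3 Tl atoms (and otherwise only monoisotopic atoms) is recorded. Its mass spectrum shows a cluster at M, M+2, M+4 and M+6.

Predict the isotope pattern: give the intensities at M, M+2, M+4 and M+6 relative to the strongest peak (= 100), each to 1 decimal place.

Each Tl atom is independently Tl-203 (p = 0.295) or Tl-205 (q = 0.705); the cluster is the binomial expansion (p + q)^3.
P(M) = 0.295^3 = 0.025672
P(M+2) = 3 × 0.295^2 × 0.705^1 = 0.184058
P(M+4) = 3 × 0.295^1 × 0.705^2 = 0.439867
P(M+6) = 0.705^3 = 0.350403
The M+4 peak is largest (0.439867); scaling to 100 gives 5.8 : 41.8 : 100.0 : 79.7.

5.8 : 41.8 : 100.0 : 79.7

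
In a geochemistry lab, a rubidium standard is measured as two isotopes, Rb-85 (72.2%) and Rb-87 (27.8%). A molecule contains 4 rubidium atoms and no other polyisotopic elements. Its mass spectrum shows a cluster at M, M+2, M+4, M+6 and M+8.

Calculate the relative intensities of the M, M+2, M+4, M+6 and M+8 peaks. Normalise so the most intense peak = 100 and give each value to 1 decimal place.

64.9 : 100.0 : 57.8 : 14.8 : 1.4

Each Rb atom is independently Rb-85 (p = 0.722) or Rb-87 (q = 0.278); the cluster is the binomial expansion (p + q)^4.
P(M) = 0.722^4 = 0.271737
P(M+2) = 4 × 0.722^3 × 0.278^1 = 0.418520
P(M+4) = 6 × 0.722^2 × 0.278^2 = 0.241721
P(M+6) = 4 × 0.722^1 × 0.278^3 = 0.062049
P(M+8) = 0.278^4 = 0.005973
The M+2 peak is largest (0.418520); scaling to 100 gives 64.9 : 100.0 : 57.8 : 14.8 : 1.4.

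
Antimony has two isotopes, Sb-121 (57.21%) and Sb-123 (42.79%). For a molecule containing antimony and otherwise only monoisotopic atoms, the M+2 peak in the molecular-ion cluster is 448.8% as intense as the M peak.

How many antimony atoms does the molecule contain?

With n Sb atoms, P(M+2)/P(M) = C(n,1)·p^(n−1)q / p^n = n·q/p = n · 0.4279/0.5721.
n = 4.488 × 0.5721/0.4279 = 6.00 ≈ 6

6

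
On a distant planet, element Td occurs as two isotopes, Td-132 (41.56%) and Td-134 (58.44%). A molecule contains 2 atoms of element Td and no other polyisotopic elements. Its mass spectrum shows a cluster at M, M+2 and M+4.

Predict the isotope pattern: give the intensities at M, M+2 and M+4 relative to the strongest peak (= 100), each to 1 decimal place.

The 2 Td atoms are independent, so intensities follow the terms of (0.4156 + 0.5844)^2.
P(M) = 0.4156^2 = 0.172723
P(M+2) = 2 × 0.4156^1 × 0.5844^1 = 0.485753
P(M+4) = 0.5844^2 = 0.341523
The M+2 peak is largest (0.485753); scaling to 100 gives 35.6 : 100.0 : 70.3.

35.6 : 100.0 : 70.3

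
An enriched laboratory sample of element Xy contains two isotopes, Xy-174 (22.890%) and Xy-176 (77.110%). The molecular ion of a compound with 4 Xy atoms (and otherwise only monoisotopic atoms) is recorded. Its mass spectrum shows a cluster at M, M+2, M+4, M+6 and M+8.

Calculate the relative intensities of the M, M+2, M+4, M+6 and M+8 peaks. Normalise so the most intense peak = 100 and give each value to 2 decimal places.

0.65 : 8.81 : 44.53 : 100.00 : 84.22

Expanding (0.22890 + 0.77110)^4:
P(M) = 0.22890^4 = 0.002745
P(M+2) = 4 × 0.22890^3 × 0.77110^1 = 0.036992
P(M+4) = 6 × 0.22890^2 × 0.77110^2 = 0.186924
P(M+6) = 4 × 0.22890^1 × 0.77110^3 = 0.419796
P(M+8) = 0.77110^4 = 0.353543
The M+6 peak is largest (0.419796); scaling to 100 gives 0.65 : 8.81 : 44.53 : 100.00 : 84.22.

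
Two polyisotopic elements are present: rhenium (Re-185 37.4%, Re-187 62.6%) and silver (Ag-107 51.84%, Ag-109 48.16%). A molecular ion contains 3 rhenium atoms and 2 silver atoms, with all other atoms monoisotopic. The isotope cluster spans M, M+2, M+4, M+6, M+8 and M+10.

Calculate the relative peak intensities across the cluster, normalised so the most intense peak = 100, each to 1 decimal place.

4.1 : 27.9 : 75.5 : 100.0 : 64.8 : 16.4

Rhenium pattern (n=3): 0.05231362 : 0.26268713 : 0.43968487 : 0.24531438
Silver pattern (n=2): 0.26873856 : 0.49932288 : 0.23193856
Convolve the two distributions (both contribute in 2-u steps):
  M: 0.05231362×0.26873856 = 0.014059
  M+2: 0.05231362×0.49932288 + 0.26268713×0.26873856 = 0.096716
  M+4: 0.05231362×0.23193856 + 0.26268713×0.49932288 + 0.43968487×0.26873856 = 0.261460
  M+6: 0.26268713×0.23193856 + 0.43968487×0.49932288 + 0.24531438×0.26873856 = 0.346397
  M+8: 0.43968487×0.23193856 + 0.24531438×0.49932288 = 0.224471
  M+10: 0.24531438×0.23193856 = 0.056898
Scale to base peak (0.346397) = 100: 4.1 : 27.9 : 75.5 : 100.0 : 64.8 : 16.4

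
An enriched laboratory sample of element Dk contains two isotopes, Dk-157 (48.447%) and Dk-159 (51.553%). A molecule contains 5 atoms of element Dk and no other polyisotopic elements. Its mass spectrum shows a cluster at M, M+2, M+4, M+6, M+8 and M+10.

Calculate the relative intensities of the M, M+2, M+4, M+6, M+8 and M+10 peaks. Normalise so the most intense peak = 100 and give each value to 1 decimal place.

Expanding (0.48447 + 0.51553)^5:
P(M) = 0.48447^5 = 0.026689
P(M+2) = 5 × 0.48447^4 × 0.51553^1 = 0.142001
P(M+4) = 10 × 0.48447^3 × 0.51553^2 = 0.302210
P(M+6) = 10 × 0.48447^2 × 0.51553^3 = 0.321585
P(M+8) = 5 × 0.48447^1 × 0.51553^4 = 0.171101
P(M+10) = 0.51553^5 = 0.036414
The M+6 peak is largest (0.321585); scaling to 100 gives 8.3 : 44.2 : 94.0 : 100.0 : 53.2 : 11.3.

8.3 : 44.2 : 94.0 : 100.0 : 53.2 : 11.3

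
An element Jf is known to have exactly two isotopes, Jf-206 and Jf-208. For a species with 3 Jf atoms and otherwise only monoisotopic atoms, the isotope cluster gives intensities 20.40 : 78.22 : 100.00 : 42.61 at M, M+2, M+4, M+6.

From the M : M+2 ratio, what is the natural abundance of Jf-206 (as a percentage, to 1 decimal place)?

43.9%

If p is the fraction of Jf that is Jf-206, then I(M+2)/I(M) = [C(3,1)·p^2·(1−p)] / p^3 = 3·(1−p)/p = 78.22/20.40 = 3.8343
(1−p)/p = 3.8343/3 = 1.2781  ⇒  p = 1/(1 + 1.2781) = 0.4390
Jf-206: 43.9%, Jf-208: 56.1%.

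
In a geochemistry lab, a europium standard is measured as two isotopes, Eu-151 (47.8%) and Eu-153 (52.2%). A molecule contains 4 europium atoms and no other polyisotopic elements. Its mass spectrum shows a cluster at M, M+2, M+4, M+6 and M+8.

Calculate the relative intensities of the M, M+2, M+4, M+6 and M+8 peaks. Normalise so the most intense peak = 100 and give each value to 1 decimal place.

14.0 : 61.0 : 100.0 : 72.8 : 19.9

The 4 Eu atoms are independent, so intensities follow the terms of (0.478 + 0.522)^4.
P(M) = 0.478^4 = 0.052205
P(M+2) = 4 × 0.478^3 × 0.522^1 = 0.228042
P(M+4) = 6 × 0.478^2 × 0.522^2 = 0.373549
P(M+6) = 4 × 0.478^1 × 0.522^3 = 0.271956
P(M+8) = 0.522^4 = 0.074248
The M+4 peak is largest (0.373549); scaling to 100 gives 14.0 : 61.0 : 100.0 : 72.8 : 19.9.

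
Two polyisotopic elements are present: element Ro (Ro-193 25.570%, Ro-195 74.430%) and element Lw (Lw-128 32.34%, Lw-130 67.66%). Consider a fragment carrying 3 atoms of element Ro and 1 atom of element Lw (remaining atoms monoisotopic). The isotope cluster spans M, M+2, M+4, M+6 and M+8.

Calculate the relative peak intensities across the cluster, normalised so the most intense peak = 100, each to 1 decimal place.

1.3 : 13.9 : 56.1 : 100.0 : 66.3

Element Ro pattern (n=3): 0.0167183 : 0.14599256 : 0.42495997 : 0.41232917
Element Lw pattern (n=1): 0.3234 : 0.6766
Convolve the two distributions (both contribute in 2-u steps):
  M: 0.0167183×0.3234 = 0.005407
  M+2: 0.0167183×0.6766 + 0.14599256×0.3234 = 0.058526
  M+4: 0.14599256×0.6766 + 0.42495997×0.3234 = 0.236211
  M+6: 0.42495997×0.6766 + 0.41232917×0.3234 = 0.420875
  M+8: 0.41232917×0.6766 = 0.278982
Scale to base peak (0.420875) = 100: 1.3 : 13.9 : 56.1 : 100.0 : 66.3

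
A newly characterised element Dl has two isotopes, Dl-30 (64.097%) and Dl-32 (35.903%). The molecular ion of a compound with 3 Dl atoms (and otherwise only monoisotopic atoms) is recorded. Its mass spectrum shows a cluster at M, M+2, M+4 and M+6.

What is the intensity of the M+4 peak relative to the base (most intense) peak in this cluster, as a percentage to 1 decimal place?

56.0%

(0.64097 + 0.35903)^3 gives M 0.2633, M+2 0.4425, M+4 0.2479, M+6 0.0463; the largest is M+2.
P(M+2) = C(3,1) × 0.64097^2 × 0.35903^1 = 3 × 0.41084254 × 0.35903 = 0.442514 (base)
P(M+4) = C(3,2) × 0.64097^1 × 0.35903^2 = 3 × 0.64097 × 0.12890254 = 0.247868
Relative intensity = 0.247868 / 0.442514 × 100 = 56.0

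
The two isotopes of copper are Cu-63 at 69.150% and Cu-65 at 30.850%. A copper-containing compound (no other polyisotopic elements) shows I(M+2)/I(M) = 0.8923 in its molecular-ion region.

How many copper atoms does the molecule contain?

For n independent Cu atoms, I(M+2)/I(M) = n · (abundance Cu-65) / (abundance Cu-63) = n · 0.30850/0.69150.
n = 0.8923 × 0.69150/0.30850 = 2.00 ≈ 2

2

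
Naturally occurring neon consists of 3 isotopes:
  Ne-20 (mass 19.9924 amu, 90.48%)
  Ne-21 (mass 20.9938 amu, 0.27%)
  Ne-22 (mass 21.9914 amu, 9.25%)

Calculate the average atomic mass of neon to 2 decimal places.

Average mass = Σ (abundance × isotope mass) = 0.9048 × 19.9924 + 0.0027 × 20.9938 + 0.0925 × 21.9914
= 18.08912 + 0.05668 + 2.03420 = 20.18000 amu

20.18 amu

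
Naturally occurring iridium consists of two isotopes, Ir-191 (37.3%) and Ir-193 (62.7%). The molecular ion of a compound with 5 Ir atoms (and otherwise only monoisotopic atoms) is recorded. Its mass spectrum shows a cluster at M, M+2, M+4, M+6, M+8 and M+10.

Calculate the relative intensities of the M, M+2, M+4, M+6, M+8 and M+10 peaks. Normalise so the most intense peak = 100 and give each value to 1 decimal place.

2.1 : 17.7 : 59.5 : 100.0 : 84.0 : 28.3

Each Ir atom is independently Ir-191 (p = 0.373) or Ir-193 (q = 0.627); the cluster is the binomial expansion (p + q)^5.
P(M) = 0.373^5 = 0.007220
P(M+2) = 5 × 0.373^4 × 0.627^1 = 0.060684
P(M+4) = 10 × 0.373^3 × 0.627^2 = 0.204015
P(M+6) = 10 × 0.373^2 × 0.627^3 = 0.342942
P(M+8) = 5 × 0.373^1 × 0.627^4 = 0.288237
P(M+10) = 0.627^5 = 0.096903
The M+6 peak is largest (0.342942); scaling to 100 gives 2.1 : 17.7 : 59.5 : 100.0 : 84.0 : 28.3.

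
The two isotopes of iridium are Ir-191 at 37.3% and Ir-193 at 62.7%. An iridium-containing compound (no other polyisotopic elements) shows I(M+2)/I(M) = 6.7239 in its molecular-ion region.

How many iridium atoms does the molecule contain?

With n Ir atoms, P(M+2)/P(M) = C(n,1)·p^(n−1)q / p^n = n·q/p = n · 0.627/0.373.
n = 6.7239 × 0.373/0.627 = 4.00 ≈ 4

4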